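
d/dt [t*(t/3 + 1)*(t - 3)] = t^2 - 3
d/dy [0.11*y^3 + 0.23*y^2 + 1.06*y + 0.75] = 0.33*y^2 + 0.46*y + 1.06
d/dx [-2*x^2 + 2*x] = 2 - 4*x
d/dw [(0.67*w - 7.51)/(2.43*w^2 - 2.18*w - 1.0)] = (-1.6281*w^2 + 36.4986*w - 17.0418)/(5.9049*w^4 - 10.5948*w^3 - 0.1076*w^2 + 4.36*w + 1.0)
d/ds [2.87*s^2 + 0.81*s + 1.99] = 5.74*s + 0.81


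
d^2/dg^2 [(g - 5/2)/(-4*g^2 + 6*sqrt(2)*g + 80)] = ((2*g - 5)*(4*g - 3*sqrt(2))^2/2 + (6*g - 5 - 3*sqrt(2))*(-2*g^2 + 3*sqrt(2)*g + 40))/(-2*g^2 + 3*sqrt(2)*g + 40)^3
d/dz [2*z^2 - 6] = 4*z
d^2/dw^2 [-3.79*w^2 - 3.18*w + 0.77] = -7.58000000000000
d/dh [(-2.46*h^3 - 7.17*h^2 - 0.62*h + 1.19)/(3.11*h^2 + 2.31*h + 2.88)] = (-7.6506*h^4 - 11.3652*h^3 - 35.8889*h^2 - 48.701*h - 4.5345)/(9.6721*h^4 + 14.3682*h^3 + 23.2497*h^2 + 13.3056*h + 8.2944)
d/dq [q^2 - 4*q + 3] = 2*q - 4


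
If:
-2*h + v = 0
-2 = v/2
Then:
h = -2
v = -4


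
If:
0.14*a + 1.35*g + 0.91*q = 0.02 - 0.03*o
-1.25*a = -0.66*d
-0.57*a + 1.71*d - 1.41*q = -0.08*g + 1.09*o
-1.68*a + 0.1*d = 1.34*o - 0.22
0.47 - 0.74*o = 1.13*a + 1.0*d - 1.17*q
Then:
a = -0.23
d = -0.44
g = 0.52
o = 0.42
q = -0.73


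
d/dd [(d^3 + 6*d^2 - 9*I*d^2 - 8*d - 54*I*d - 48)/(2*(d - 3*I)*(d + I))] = (d^4 - 4*I*d^3 + d^2*(-1 + 42*I) + d*(132 - 54*I) - 24 - 258*I)/(2*d^4 - 8*I*d^3 + 4*d^2 - 24*I*d + 18)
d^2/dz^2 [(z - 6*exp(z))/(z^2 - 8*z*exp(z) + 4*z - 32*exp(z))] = 2*(4*(z - 6*exp(z))*(4*z*exp(z) - z + 20*exp(z) - 2)^2 + ((z - 6*exp(z))*(4*z*exp(z) + 24*exp(z) - 1) - 2*(6*exp(z) - 1)*(4*z*exp(z) - z + 20*exp(z) - 2))*(z^2 - 8*z*exp(z) + 4*z - 32*exp(z)) - 3*(z^2 - 8*z*exp(z) + 4*z - 32*exp(z))^2*exp(z))/(z^2 - 8*z*exp(z) + 4*z - 32*exp(z))^3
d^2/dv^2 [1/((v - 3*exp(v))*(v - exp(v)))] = (2*(1 - exp(v))^2*(v - 3*exp(v))^2 - 2*(1 - exp(v))*(v - 3*exp(v))*(v - exp(v))*(3*exp(v) - 1) + (v - 3*exp(v))^2*(v - exp(v))*exp(v) + 3*(v - 3*exp(v))*(v - exp(v))^2*exp(v) + 2*(v - exp(v))^2*(3*exp(v) - 1)^2)/((v - 3*exp(v))^3*(v - exp(v))^3)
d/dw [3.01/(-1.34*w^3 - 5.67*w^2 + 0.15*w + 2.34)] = (12.1002*w^2 + 34.1334*w - 0.4515)/(1.34*w^3 + 5.67*w^2 - 0.15*w - 2.34)^2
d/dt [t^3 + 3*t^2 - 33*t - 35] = 3*t^2 + 6*t - 33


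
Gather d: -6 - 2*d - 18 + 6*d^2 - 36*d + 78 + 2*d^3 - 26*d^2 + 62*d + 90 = 2*d^3 - 20*d^2 + 24*d + 144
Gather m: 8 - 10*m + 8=16 - 10*m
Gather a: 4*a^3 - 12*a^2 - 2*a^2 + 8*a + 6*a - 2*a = 4*a^3 - 14*a^2 + 12*a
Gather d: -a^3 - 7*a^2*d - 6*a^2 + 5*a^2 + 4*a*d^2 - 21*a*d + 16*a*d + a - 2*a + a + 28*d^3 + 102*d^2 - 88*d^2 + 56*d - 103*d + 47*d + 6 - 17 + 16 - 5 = -a^3 - a^2 + 28*d^3 + d^2*(4*a + 14) + d*(-7*a^2 - 5*a)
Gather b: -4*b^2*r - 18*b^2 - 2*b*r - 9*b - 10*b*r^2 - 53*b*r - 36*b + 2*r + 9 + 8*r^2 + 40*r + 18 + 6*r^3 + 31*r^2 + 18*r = b^2*(-4*r - 18) + b*(-10*r^2 - 55*r - 45) + 6*r^3 + 39*r^2 + 60*r + 27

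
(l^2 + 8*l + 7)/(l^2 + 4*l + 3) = (l + 7)/(l + 3)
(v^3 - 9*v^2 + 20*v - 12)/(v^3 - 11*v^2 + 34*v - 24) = (v - 2)/(v - 4)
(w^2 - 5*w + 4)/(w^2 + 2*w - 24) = (w - 1)/(w + 6)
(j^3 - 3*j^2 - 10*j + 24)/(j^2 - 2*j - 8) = (j^2 + j - 6)/(j + 2)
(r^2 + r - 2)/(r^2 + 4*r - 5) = (r + 2)/(r + 5)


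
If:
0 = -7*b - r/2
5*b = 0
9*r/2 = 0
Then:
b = 0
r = 0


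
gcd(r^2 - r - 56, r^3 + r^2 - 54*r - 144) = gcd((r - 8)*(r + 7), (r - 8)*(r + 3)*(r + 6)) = r - 8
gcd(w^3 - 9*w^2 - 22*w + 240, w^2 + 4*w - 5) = w + 5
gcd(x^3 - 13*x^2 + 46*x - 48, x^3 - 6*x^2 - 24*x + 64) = x^2 - 10*x + 16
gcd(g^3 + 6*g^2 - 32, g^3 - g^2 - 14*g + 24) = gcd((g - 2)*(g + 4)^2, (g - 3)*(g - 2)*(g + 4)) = g^2 + 2*g - 8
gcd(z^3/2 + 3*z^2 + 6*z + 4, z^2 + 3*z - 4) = 1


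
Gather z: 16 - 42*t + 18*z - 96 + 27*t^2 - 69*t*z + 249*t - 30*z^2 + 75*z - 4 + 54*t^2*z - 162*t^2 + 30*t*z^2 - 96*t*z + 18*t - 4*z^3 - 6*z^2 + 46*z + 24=-135*t^2 + 225*t - 4*z^3 + z^2*(30*t - 36) + z*(54*t^2 - 165*t + 139) - 60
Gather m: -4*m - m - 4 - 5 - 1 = -5*m - 10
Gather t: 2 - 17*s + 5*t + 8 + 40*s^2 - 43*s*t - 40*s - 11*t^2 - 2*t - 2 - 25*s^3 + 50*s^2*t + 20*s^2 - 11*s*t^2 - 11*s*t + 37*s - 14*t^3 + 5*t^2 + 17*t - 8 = -25*s^3 + 60*s^2 - 20*s - 14*t^3 + t^2*(-11*s - 6) + t*(50*s^2 - 54*s + 20)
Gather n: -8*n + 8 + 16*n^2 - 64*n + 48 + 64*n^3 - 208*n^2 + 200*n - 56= 64*n^3 - 192*n^2 + 128*n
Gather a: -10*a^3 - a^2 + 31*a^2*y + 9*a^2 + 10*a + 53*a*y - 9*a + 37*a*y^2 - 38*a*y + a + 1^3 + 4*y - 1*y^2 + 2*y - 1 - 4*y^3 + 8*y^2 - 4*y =-10*a^3 + a^2*(31*y + 8) + a*(37*y^2 + 15*y + 2) - 4*y^3 + 7*y^2 + 2*y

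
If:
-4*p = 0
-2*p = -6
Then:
No Solution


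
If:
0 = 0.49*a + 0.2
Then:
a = -0.41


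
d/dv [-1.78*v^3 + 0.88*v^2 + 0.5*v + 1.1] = -5.34*v^2 + 1.76*v + 0.5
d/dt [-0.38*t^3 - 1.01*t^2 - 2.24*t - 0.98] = -1.14*t^2 - 2.02*t - 2.24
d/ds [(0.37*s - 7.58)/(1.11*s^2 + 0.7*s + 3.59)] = (-0.4107*s^2 + 16.8276*s + 6.6343)/(1.2321*s^4 + 1.554*s^3 + 8.4598*s^2 + 5.026*s + 12.8881)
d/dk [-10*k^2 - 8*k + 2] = -20*k - 8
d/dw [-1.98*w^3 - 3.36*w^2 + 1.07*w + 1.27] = -5.94*w^2 - 6.72*w + 1.07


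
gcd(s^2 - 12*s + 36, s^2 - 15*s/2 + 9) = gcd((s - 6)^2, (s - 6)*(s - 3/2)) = s - 6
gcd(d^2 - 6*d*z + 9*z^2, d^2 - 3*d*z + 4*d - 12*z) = -d + 3*z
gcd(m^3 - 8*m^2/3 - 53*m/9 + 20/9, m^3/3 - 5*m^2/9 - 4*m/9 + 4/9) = 1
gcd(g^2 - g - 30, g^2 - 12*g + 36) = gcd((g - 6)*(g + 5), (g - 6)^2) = g - 6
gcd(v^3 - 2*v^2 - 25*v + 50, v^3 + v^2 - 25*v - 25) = v^2 - 25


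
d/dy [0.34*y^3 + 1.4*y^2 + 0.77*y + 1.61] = 1.02*y^2 + 2.8*y + 0.77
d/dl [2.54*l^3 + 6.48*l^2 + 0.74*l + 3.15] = 7.62*l^2 + 12.96*l + 0.74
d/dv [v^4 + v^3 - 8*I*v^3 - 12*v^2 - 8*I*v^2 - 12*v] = 4*v^3 + v^2*(3 - 24*I) + v*(-24 - 16*I) - 12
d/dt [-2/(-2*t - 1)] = -4/(2*t + 1)^2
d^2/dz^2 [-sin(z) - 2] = sin(z)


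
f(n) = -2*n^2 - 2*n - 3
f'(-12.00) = 46.00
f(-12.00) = -267.00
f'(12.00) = -50.00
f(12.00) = -315.00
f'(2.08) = -10.32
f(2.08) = -15.81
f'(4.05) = -18.20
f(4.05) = -43.90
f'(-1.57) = 4.28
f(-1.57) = -4.79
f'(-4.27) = 15.08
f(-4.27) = -30.93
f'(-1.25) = 3.00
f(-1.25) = -3.62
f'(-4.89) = 17.56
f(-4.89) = -41.04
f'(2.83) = -13.32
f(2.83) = -24.68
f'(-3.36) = 11.44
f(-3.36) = -18.86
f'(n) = -4*n - 2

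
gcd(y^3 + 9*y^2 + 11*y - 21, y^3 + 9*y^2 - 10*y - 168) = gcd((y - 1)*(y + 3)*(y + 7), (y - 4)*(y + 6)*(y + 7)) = y + 7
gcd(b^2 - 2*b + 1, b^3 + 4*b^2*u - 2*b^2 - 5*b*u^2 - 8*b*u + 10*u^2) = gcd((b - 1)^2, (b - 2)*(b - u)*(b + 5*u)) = 1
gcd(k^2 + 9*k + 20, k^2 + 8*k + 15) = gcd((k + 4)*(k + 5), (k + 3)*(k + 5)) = k + 5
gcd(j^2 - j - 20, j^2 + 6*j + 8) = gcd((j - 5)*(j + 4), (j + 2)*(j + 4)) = j + 4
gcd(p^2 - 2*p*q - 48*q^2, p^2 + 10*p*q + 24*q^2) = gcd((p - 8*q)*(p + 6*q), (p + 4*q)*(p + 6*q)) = p + 6*q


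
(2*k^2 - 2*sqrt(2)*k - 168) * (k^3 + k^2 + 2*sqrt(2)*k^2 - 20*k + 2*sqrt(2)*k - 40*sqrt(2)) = 2*k^5 + 2*k^4 + 2*sqrt(2)*k^4 - 216*k^3 + 2*sqrt(2)*k^3 - 376*sqrt(2)*k^2 - 176*k^2 - 336*sqrt(2)*k + 3520*k + 6720*sqrt(2)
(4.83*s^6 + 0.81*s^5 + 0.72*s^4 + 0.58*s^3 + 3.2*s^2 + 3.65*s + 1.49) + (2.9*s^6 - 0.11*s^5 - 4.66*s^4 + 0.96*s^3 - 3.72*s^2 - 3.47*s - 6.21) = 7.73*s^6 + 0.7*s^5 - 3.94*s^4 + 1.54*s^3 - 0.52*s^2 + 0.18*s - 4.72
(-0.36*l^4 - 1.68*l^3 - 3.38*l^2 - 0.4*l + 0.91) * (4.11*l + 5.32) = -1.4796*l^5 - 8.82*l^4 - 22.8294*l^3 - 19.6256*l^2 + 1.6121*l + 4.8412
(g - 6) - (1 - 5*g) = 6*g - 7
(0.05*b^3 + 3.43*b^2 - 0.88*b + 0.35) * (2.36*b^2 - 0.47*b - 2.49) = 0.118*b^5 + 8.0713*b^4 - 3.8134*b^3 - 7.3011*b^2 + 2.0267*b - 0.8715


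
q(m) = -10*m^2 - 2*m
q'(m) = -20*m - 2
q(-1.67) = -24.55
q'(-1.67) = 31.40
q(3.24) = -111.46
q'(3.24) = -66.80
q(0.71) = -6.46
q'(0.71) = -16.20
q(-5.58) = -300.20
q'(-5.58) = 109.60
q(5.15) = -275.52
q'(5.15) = -105.00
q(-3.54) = -118.24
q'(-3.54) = 68.80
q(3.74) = -147.36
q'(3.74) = -76.80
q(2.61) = -73.34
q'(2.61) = -54.20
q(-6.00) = -348.00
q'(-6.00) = 118.00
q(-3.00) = -84.00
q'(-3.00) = 58.00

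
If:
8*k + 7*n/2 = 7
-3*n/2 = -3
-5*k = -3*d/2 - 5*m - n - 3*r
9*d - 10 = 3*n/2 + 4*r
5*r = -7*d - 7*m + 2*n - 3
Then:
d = 64/67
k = 0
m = -7/268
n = 2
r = -295/268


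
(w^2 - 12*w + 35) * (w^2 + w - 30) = w^4 - 11*w^3 - 7*w^2 + 395*w - 1050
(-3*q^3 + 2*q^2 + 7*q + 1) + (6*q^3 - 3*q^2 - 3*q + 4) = 3*q^3 - q^2 + 4*q + 5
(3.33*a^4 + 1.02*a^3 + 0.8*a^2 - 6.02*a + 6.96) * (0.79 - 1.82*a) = -6.0606*a^5 + 0.7743*a^4 - 0.6502*a^3 + 11.5884*a^2 - 17.423*a + 5.4984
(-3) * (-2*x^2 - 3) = 6*x^2 + 9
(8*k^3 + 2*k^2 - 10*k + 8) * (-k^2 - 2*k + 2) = -8*k^5 - 18*k^4 + 22*k^3 + 16*k^2 - 36*k + 16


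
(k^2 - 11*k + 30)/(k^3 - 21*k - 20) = (k - 6)/(k^2 + 5*k + 4)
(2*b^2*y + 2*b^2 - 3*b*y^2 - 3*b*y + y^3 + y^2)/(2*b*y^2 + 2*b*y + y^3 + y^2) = (2*b^2 - 3*b*y + y^2)/(y*(2*b + y))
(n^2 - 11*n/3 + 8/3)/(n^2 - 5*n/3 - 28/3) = (-3*n^2 + 11*n - 8)/(-3*n^2 + 5*n + 28)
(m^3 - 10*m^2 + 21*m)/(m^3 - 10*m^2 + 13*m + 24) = m*(m - 7)/(m^2 - 7*m - 8)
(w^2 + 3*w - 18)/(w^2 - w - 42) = (w - 3)/(w - 7)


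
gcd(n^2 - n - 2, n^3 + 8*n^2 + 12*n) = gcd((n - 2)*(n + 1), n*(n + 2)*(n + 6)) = 1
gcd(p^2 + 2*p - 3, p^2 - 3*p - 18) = p + 3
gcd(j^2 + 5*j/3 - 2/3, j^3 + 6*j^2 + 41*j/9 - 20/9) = j - 1/3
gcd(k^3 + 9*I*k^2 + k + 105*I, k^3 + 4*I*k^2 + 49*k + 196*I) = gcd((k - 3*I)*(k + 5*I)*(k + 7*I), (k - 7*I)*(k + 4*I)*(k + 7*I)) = k + 7*I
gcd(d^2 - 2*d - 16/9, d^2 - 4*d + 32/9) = d - 8/3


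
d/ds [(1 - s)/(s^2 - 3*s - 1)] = (-s^2 + 3*s + (s - 1)*(2*s - 3) + 1)/(-s^2 + 3*s + 1)^2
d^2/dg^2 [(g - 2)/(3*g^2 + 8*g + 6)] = 2*(4*(g - 2)*(3*g + 4)^2 - (9*g + 2)*(3*g^2 + 8*g + 6))/(3*g^2 + 8*g + 6)^3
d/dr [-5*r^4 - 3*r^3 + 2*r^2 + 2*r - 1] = -20*r^3 - 9*r^2 + 4*r + 2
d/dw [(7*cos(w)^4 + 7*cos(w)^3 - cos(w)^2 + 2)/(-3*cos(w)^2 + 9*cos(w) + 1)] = 2*(21*cos(w)^5 - 84*cos(w)^4 - 77*cos(w)^3 - 6*cos(w)^2 - 5*cos(w) + 9)*sin(w)/(3*sin(w)^2 + 9*cos(w) - 2)^2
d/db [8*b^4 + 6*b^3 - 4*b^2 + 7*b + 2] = 32*b^3 + 18*b^2 - 8*b + 7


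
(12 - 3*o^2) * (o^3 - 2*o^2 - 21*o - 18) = -3*o^5 + 6*o^4 + 75*o^3 + 30*o^2 - 252*o - 216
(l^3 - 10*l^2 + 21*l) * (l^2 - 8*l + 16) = l^5 - 18*l^4 + 117*l^3 - 328*l^2 + 336*l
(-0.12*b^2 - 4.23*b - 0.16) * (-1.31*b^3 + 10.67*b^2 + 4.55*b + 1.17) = 0.1572*b^5 + 4.2609*b^4 - 45.4705*b^3 - 21.0941*b^2 - 5.6771*b - 0.1872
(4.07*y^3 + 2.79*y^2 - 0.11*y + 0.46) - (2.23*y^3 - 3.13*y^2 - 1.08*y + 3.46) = 1.84*y^3 + 5.92*y^2 + 0.97*y - 3.0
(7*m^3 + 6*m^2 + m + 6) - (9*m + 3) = 7*m^3 + 6*m^2 - 8*m + 3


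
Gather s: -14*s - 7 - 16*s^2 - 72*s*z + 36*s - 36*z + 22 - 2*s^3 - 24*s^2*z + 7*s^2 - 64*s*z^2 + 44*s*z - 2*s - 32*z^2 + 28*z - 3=-2*s^3 + s^2*(-24*z - 9) + s*(-64*z^2 - 28*z + 20) - 32*z^2 - 8*z + 12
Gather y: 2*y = 2*y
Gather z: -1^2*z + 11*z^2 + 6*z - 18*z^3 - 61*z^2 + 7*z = -18*z^3 - 50*z^2 + 12*z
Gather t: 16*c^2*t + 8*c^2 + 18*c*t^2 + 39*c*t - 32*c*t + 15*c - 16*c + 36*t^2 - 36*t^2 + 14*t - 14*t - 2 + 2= 8*c^2 + 18*c*t^2 - c + t*(16*c^2 + 7*c)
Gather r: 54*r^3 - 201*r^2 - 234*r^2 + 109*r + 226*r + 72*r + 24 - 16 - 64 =54*r^3 - 435*r^2 + 407*r - 56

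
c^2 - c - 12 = (c - 4)*(c + 3)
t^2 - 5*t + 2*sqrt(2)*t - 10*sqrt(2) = (t - 5)*(t + 2*sqrt(2))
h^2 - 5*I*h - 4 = (h - 4*I)*(h - I)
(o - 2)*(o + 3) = o^2 + o - 6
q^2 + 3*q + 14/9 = (q + 2/3)*(q + 7/3)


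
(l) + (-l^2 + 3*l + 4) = -l^2 + 4*l + 4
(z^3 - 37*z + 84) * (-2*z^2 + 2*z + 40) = -2*z^5 + 2*z^4 + 114*z^3 - 242*z^2 - 1312*z + 3360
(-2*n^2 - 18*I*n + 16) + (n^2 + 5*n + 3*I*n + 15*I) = -n^2 + 5*n - 15*I*n + 16 + 15*I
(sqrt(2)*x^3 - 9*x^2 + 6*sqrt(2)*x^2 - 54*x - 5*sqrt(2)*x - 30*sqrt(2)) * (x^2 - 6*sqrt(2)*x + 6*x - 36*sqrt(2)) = sqrt(2)*x^5 - 21*x^4 + 12*sqrt(2)*x^4 - 252*x^3 + 85*sqrt(2)*x^3 - 696*x^2 + 588*sqrt(2)*x^2 + 720*x + 1764*sqrt(2)*x + 2160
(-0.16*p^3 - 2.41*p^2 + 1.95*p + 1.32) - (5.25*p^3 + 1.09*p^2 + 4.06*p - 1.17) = -5.41*p^3 - 3.5*p^2 - 2.11*p + 2.49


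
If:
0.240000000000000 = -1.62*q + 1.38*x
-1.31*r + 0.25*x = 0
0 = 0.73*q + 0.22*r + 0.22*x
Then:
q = -0.04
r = 0.02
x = 0.12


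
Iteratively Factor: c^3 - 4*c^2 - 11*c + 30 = (c - 5)*(c^2 + c - 6) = (c - 5)*(c - 2)*(c + 3)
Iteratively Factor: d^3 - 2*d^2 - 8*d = (d + 2)*(d^2 - 4*d) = (d - 4)*(d + 2)*(d)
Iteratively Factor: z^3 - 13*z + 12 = (z - 3)*(z^2 + 3*z - 4) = (z - 3)*(z + 4)*(z - 1)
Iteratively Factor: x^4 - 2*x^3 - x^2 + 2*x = (x + 1)*(x^3 - 3*x^2 + 2*x) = (x - 2)*(x + 1)*(x^2 - x) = (x - 2)*(x - 1)*(x + 1)*(x)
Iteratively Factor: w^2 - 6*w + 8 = (w - 4)*(w - 2)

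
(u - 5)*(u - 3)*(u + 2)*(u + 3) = u^4 - 3*u^3 - 19*u^2 + 27*u + 90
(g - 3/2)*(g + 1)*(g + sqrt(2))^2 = g^4 - g^3/2 + 2*sqrt(2)*g^3 - sqrt(2)*g^2 + g^2/2 - 3*sqrt(2)*g - g - 3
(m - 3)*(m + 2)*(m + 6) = m^3 + 5*m^2 - 12*m - 36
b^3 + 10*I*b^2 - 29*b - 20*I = (b + I)*(b + 4*I)*(b + 5*I)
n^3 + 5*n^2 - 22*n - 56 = (n - 4)*(n + 2)*(n + 7)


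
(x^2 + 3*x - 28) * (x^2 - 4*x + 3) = x^4 - x^3 - 37*x^2 + 121*x - 84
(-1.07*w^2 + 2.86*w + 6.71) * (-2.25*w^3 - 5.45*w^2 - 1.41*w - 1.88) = 2.4075*w^5 - 0.603499999999999*w^4 - 29.1758*w^3 - 38.5905*w^2 - 14.8379*w - 12.6148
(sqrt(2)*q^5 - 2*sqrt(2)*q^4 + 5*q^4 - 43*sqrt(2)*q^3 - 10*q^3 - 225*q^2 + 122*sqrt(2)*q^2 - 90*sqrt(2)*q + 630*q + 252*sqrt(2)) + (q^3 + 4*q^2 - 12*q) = sqrt(2)*q^5 - 2*sqrt(2)*q^4 + 5*q^4 - 43*sqrt(2)*q^3 - 9*q^3 - 221*q^2 + 122*sqrt(2)*q^2 - 90*sqrt(2)*q + 618*q + 252*sqrt(2)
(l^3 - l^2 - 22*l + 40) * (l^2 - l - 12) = l^5 - 2*l^4 - 33*l^3 + 74*l^2 + 224*l - 480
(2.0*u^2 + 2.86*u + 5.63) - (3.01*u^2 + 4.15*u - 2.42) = -1.01*u^2 - 1.29*u + 8.05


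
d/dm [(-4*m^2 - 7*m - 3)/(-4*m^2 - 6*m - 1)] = (-4*m^2 - 16*m - 11)/(16*m^4 + 48*m^3 + 44*m^2 + 12*m + 1)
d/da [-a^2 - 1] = -2*a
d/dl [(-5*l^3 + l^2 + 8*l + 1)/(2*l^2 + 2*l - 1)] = (-10*l^4 - 20*l^3 + l^2 - 6*l - 10)/(4*l^4 + 8*l^3 - 4*l + 1)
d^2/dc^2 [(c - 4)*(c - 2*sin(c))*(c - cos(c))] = 2*c^2*sin(c) + c^2*cos(c) - 4*c*sin(c) - 4*c*sin(2*c) - 12*c*cos(c) + 6*c - 12*sin(c) + 16*sin(2*c) + 14*cos(c) + 4*cos(2*c) - 8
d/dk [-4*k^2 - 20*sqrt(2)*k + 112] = -8*k - 20*sqrt(2)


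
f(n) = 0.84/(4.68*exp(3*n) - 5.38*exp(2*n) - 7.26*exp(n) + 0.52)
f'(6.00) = 0.00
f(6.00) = 0.00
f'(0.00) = 0.06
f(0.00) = -0.11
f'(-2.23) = 7.42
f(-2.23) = -2.65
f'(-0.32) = 0.14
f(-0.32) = -0.14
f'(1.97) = -0.00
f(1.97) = 0.00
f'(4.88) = -0.00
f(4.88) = 0.00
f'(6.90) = -0.00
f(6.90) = 0.00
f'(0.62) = -14.67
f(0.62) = -0.56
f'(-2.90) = 32.73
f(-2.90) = 8.00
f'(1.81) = -0.00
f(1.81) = 0.00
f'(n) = 0.84*(-14.04*exp(3*n) + 10.76*exp(2*n) + 7.26*exp(n))/(4.68*exp(3*n) - 5.38*exp(2*n) - 7.26*exp(n) + 0.52)^2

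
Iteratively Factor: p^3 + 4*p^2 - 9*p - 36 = (p + 3)*(p^2 + p - 12) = (p + 3)*(p + 4)*(p - 3)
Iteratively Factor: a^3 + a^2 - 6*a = (a - 2)*(a^2 + 3*a) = (a - 2)*(a + 3)*(a)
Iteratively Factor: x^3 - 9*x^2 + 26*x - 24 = (x - 3)*(x^2 - 6*x + 8) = (x - 3)*(x - 2)*(x - 4)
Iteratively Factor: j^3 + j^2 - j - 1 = (j + 1)*(j^2 - 1) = (j + 1)^2*(j - 1)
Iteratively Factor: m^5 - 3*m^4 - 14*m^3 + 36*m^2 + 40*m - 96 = (m + 3)*(m^4 - 6*m^3 + 4*m^2 + 24*m - 32) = (m - 2)*(m + 3)*(m^3 - 4*m^2 - 4*m + 16) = (m - 2)*(m + 2)*(m + 3)*(m^2 - 6*m + 8) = (m - 2)^2*(m + 2)*(m + 3)*(m - 4)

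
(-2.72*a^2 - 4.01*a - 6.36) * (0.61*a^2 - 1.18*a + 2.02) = -1.6592*a^4 + 0.7635*a^3 - 4.6422*a^2 - 0.595399999999999*a - 12.8472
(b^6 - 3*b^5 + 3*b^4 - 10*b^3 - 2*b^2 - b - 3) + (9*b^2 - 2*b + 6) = b^6 - 3*b^5 + 3*b^4 - 10*b^3 + 7*b^2 - 3*b + 3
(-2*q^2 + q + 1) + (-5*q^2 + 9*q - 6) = -7*q^2 + 10*q - 5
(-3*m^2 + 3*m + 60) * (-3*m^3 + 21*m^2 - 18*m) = 9*m^5 - 72*m^4 - 63*m^3 + 1206*m^2 - 1080*m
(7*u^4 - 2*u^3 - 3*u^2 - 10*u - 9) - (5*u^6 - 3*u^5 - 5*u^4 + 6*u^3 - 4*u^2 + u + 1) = -5*u^6 + 3*u^5 + 12*u^4 - 8*u^3 + u^2 - 11*u - 10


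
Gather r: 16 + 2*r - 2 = 2*r + 14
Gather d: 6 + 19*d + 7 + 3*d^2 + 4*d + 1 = 3*d^2 + 23*d + 14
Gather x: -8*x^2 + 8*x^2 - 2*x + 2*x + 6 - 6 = 0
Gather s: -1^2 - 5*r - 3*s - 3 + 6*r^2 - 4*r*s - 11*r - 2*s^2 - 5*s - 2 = 6*r^2 - 16*r - 2*s^2 + s*(-4*r - 8) - 6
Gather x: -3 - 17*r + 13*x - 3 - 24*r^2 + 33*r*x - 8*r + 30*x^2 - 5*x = -24*r^2 - 25*r + 30*x^2 + x*(33*r + 8) - 6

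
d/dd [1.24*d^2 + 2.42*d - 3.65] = 2.48*d + 2.42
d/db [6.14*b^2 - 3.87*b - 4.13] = 12.28*b - 3.87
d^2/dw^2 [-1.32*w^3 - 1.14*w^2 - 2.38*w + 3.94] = -7.92*w - 2.28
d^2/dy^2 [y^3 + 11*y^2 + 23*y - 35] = 6*y + 22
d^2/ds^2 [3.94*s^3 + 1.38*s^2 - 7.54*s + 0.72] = 23.64*s + 2.76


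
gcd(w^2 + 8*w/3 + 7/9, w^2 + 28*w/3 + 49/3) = w + 7/3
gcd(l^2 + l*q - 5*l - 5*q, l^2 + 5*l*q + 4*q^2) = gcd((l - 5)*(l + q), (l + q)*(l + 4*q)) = l + q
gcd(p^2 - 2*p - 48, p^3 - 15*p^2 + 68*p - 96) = p - 8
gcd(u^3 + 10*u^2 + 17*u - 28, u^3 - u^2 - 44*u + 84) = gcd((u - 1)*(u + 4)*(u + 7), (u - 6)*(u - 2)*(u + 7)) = u + 7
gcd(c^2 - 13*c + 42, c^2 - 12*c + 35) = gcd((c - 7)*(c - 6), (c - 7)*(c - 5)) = c - 7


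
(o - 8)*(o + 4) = o^2 - 4*o - 32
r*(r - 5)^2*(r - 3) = r^4 - 13*r^3 + 55*r^2 - 75*r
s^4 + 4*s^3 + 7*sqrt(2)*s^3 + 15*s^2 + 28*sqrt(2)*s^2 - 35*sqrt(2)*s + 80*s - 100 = (s - 1)*(s + 5)*(s + 2*sqrt(2))*(s + 5*sqrt(2))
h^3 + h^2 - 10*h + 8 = (h - 2)*(h - 1)*(h + 4)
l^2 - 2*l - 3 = (l - 3)*(l + 1)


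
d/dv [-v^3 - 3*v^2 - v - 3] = -3*v^2 - 6*v - 1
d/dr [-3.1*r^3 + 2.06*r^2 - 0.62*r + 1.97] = -9.3*r^2 + 4.12*r - 0.62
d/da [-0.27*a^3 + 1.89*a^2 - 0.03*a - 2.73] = -0.81*a^2 + 3.78*a - 0.03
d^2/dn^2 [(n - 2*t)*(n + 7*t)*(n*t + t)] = 2*t*(3*n + 5*t + 1)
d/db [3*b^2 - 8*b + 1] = 6*b - 8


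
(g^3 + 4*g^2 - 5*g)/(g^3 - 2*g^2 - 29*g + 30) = g/(g - 6)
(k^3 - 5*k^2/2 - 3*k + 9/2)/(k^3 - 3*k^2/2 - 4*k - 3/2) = (2*k^2 + k - 3)/(2*k^2 + 3*k + 1)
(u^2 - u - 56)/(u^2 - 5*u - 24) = (u + 7)/(u + 3)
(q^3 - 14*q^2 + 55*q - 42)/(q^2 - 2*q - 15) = (-q^3 + 14*q^2 - 55*q + 42)/(-q^2 + 2*q + 15)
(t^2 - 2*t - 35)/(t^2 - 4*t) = (t^2 - 2*t - 35)/(t*(t - 4))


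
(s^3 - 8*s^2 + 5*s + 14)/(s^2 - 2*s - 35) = (s^2 - s - 2)/(s + 5)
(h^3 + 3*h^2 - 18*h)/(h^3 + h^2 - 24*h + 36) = h/(h - 2)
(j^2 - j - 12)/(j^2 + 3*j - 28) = (j + 3)/(j + 7)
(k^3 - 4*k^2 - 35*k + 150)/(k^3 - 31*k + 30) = (k - 5)/(k - 1)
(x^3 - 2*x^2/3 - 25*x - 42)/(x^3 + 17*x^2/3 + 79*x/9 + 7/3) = 3*(x - 6)/(3*x + 1)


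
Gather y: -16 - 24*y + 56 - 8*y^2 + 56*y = -8*y^2 + 32*y + 40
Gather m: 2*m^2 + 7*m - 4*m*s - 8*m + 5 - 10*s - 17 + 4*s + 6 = 2*m^2 + m*(-4*s - 1) - 6*s - 6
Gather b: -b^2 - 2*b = -b^2 - 2*b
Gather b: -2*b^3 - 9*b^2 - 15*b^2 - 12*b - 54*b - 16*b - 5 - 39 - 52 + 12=-2*b^3 - 24*b^2 - 82*b - 84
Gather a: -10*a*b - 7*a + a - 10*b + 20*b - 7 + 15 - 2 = a*(-10*b - 6) + 10*b + 6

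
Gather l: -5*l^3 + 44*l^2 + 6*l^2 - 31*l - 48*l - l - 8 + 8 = -5*l^3 + 50*l^2 - 80*l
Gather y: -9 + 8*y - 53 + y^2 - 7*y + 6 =y^2 + y - 56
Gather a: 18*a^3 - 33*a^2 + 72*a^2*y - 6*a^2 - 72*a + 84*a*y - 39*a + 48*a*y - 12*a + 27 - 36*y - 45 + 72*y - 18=18*a^3 + a^2*(72*y - 39) + a*(132*y - 123) + 36*y - 36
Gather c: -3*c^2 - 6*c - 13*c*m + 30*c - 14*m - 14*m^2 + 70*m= -3*c^2 + c*(24 - 13*m) - 14*m^2 + 56*m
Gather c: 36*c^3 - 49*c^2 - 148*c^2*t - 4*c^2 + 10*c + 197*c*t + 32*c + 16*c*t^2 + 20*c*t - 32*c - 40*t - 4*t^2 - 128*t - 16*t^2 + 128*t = 36*c^3 + c^2*(-148*t - 53) + c*(16*t^2 + 217*t + 10) - 20*t^2 - 40*t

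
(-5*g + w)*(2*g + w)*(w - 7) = -10*g^2*w + 70*g^2 - 3*g*w^2 + 21*g*w + w^3 - 7*w^2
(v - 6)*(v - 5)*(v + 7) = v^3 - 4*v^2 - 47*v + 210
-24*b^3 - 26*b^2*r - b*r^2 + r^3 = (-6*b + r)*(b + r)*(4*b + r)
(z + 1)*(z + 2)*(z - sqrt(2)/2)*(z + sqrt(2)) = z^4 + sqrt(2)*z^3/2 + 3*z^3 + z^2 + 3*sqrt(2)*z^2/2 - 3*z + sqrt(2)*z - 2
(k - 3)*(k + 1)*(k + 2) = k^3 - 7*k - 6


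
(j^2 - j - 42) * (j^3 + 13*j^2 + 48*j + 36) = j^5 + 12*j^4 - 7*j^3 - 558*j^2 - 2052*j - 1512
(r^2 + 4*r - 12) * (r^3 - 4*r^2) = r^5 - 28*r^3 + 48*r^2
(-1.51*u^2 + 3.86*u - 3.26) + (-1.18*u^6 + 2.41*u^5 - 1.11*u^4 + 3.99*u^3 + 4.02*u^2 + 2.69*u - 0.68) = -1.18*u^6 + 2.41*u^5 - 1.11*u^4 + 3.99*u^3 + 2.51*u^2 + 6.55*u - 3.94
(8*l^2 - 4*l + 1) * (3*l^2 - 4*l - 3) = 24*l^4 - 44*l^3 - 5*l^2 + 8*l - 3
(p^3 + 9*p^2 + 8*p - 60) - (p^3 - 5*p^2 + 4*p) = 14*p^2 + 4*p - 60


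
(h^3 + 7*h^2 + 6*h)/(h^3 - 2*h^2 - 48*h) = (h + 1)/(h - 8)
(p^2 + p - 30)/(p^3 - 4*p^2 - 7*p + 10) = (p + 6)/(p^2 + p - 2)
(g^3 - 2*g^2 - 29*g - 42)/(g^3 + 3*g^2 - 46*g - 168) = (g^2 + 5*g + 6)/(g^2 + 10*g + 24)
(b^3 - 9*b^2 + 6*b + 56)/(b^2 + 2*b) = b - 11 + 28/b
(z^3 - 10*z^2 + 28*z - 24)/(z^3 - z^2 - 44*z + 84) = (z - 2)/(z + 7)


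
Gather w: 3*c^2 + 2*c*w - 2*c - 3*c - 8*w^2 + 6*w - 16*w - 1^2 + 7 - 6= 3*c^2 - 5*c - 8*w^2 + w*(2*c - 10)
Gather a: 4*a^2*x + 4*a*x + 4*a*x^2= 4*a^2*x + a*(4*x^2 + 4*x)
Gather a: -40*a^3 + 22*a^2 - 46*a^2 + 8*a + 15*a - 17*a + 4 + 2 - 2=-40*a^3 - 24*a^2 + 6*a + 4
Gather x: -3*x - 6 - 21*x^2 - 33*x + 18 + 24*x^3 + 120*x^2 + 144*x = 24*x^3 + 99*x^2 + 108*x + 12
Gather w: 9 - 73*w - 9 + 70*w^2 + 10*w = 70*w^2 - 63*w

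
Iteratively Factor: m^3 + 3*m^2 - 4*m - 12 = (m + 2)*(m^2 + m - 6) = (m - 2)*(m + 2)*(m + 3)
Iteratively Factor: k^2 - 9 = (k + 3)*(k - 3)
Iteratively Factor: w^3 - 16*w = (w)*(w^2 - 16) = w*(w - 4)*(w + 4)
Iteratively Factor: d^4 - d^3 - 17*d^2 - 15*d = (d + 1)*(d^3 - 2*d^2 - 15*d) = (d + 1)*(d + 3)*(d^2 - 5*d) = d*(d + 1)*(d + 3)*(d - 5)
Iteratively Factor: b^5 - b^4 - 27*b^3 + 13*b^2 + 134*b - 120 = (b + 4)*(b^4 - 5*b^3 - 7*b^2 + 41*b - 30) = (b - 5)*(b + 4)*(b^3 - 7*b + 6) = (b - 5)*(b + 3)*(b + 4)*(b^2 - 3*b + 2) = (b - 5)*(b - 2)*(b + 3)*(b + 4)*(b - 1)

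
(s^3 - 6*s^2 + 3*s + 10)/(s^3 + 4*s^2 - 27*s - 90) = (s^2 - s - 2)/(s^2 + 9*s + 18)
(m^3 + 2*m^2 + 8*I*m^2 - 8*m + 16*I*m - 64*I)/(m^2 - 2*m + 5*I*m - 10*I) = (m^2 + m*(4 + 8*I) + 32*I)/(m + 5*I)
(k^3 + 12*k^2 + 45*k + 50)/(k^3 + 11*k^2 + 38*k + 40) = (k + 5)/(k + 4)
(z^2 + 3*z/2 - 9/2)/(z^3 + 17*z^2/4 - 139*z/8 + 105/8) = 4*(z + 3)/(4*z^2 + 23*z - 35)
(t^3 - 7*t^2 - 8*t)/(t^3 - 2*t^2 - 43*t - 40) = t/(t + 5)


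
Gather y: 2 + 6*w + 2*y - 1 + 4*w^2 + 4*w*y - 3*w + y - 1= 4*w^2 + 3*w + y*(4*w + 3)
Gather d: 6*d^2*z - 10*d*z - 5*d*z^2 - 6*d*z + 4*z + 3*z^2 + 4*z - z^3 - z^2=6*d^2*z + d*(-5*z^2 - 16*z) - z^3 + 2*z^2 + 8*z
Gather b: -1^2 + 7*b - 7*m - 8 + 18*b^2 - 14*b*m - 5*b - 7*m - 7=18*b^2 + b*(2 - 14*m) - 14*m - 16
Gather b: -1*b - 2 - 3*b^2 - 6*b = -3*b^2 - 7*b - 2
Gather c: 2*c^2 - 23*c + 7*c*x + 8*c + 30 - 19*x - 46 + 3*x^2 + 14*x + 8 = 2*c^2 + c*(7*x - 15) + 3*x^2 - 5*x - 8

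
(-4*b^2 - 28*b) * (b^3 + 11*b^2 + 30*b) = -4*b^5 - 72*b^4 - 428*b^3 - 840*b^2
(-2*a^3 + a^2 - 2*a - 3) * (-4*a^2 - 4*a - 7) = 8*a^5 + 4*a^4 + 18*a^3 + 13*a^2 + 26*a + 21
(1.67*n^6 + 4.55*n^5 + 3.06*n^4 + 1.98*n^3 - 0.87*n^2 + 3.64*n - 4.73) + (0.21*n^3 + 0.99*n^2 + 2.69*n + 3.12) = 1.67*n^6 + 4.55*n^5 + 3.06*n^4 + 2.19*n^3 + 0.12*n^2 + 6.33*n - 1.61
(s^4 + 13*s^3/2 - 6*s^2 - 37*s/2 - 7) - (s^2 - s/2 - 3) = s^4 + 13*s^3/2 - 7*s^2 - 18*s - 4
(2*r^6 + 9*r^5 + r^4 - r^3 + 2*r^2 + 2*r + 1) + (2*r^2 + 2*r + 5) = 2*r^6 + 9*r^5 + r^4 - r^3 + 4*r^2 + 4*r + 6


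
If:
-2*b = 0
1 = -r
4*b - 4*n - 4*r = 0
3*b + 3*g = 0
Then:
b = 0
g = 0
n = 1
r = -1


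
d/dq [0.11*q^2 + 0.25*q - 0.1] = 0.22*q + 0.25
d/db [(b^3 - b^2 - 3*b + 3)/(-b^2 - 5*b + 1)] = (-b^4 - 10*b^3 + 5*b^2 + 4*b + 12)/(b^4 + 10*b^3 + 23*b^2 - 10*b + 1)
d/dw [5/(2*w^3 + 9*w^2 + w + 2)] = 5*(-6*w^2 - 18*w - 1)/(2*w^3 + 9*w^2 + w + 2)^2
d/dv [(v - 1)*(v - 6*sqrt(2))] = 2*v - 6*sqrt(2) - 1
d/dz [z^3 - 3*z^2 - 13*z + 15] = 3*z^2 - 6*z - 13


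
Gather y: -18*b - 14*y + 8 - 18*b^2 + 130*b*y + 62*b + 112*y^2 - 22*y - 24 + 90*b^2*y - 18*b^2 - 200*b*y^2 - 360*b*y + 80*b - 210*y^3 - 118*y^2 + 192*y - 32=-36*b^2 + 124*b - 210*y^3 + y^2*(-200*b - 6) + y*(90*b^2 - 230*b + 156) - 48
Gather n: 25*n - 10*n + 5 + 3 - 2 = 15*n + 6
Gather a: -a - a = -2*a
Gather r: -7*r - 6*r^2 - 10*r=-6*r^2 - 17*r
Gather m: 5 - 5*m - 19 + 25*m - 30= 20*m - 44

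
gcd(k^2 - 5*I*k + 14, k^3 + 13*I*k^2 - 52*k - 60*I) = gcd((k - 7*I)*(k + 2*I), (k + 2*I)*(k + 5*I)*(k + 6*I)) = k + 2*I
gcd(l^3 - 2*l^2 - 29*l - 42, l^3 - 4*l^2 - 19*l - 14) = l^2 - 5*l - 14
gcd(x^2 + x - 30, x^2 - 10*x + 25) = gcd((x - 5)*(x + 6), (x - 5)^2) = x - 5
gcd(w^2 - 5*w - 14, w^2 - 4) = w + 2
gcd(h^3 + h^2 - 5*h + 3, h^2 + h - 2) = h - 1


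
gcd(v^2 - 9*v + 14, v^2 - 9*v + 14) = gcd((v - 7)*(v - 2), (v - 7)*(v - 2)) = v^2 - 9*v + 14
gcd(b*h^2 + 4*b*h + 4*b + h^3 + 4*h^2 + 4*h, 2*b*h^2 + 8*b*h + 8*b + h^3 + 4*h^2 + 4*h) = h^2 + 4*h + 4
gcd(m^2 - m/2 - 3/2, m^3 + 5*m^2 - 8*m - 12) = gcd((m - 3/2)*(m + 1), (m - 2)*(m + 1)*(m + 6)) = m + 1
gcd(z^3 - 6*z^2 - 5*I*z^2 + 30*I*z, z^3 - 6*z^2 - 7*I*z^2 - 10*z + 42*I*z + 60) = z^2 + z*(-6 - 5*I) + 30*I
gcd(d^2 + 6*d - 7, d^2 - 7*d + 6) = d - 1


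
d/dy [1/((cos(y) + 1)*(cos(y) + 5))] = 2*(cos(y) + 3)*sin(y)/((cos(y) + 1)^2*(cos(y) + 5)^2)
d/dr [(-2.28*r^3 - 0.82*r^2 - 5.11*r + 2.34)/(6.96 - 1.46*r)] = (6.6576*r^3 - 46.4092*r^2 - 11.4144*r - 32.1492)/(2.1316*r^2 - 20.3232*r + 48.4416)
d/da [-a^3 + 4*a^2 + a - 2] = -3*a^2 + 8*a + 1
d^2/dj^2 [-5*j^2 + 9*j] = -10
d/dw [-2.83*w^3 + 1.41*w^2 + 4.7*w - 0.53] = -8.49*w^2 + 2.82*w + 4.7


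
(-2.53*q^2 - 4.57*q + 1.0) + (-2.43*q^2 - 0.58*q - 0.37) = -4.96*q^2 - 5.15*q + 0.63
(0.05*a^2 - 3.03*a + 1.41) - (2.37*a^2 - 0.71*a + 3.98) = -2.32*a^2 - 2.32*a - 2.57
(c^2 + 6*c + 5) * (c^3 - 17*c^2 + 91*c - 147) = c^5 - 11*c^4 - 6*c^3 + 314*c^2 - 427*c - 735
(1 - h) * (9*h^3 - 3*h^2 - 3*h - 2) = -9*h^4 + 12*h^3 - h - 2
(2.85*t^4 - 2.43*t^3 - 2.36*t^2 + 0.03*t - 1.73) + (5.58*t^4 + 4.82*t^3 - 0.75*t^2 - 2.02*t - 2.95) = 8.43*t^4 + 2.39*t^3 - 3.11*t^2 - 1.99*t - 4.68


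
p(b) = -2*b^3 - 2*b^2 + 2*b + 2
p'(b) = -6*b^2 - 4*b + 2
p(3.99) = -148.90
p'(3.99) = -109.48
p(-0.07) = 1.85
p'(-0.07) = 2.25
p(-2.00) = 6.00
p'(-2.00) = -14.00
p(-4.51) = 135.77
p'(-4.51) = -102.00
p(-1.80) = 3.58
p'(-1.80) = -10.24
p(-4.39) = 123.88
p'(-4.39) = -96.07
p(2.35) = -30.30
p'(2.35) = -40.54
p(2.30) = -28.31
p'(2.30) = -38.94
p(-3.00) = 32.00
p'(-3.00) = -40.00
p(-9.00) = 1280.00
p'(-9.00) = -448.00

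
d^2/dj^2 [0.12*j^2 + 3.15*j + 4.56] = 0.240000000000000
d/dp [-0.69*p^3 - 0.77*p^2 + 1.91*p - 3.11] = -2.07*p^2 - 1.54*p + 1.91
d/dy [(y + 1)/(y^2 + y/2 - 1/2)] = -4/(4*y^2 - 4*y + 1)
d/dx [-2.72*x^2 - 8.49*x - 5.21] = -5.44*x - 8.49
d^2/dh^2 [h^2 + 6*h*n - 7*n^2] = 2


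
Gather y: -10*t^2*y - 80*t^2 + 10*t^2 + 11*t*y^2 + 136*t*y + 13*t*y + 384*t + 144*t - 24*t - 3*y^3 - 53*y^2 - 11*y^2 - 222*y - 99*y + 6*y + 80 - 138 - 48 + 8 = -70*t^2 + 504*t - 3*y^3 + y^2*(11*t - 64) + y*(-10*t^2 + 149*t - 315) - 98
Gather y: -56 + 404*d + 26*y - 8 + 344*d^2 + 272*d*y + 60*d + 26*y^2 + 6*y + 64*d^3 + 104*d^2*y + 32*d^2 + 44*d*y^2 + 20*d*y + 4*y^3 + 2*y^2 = 64*d^3 + 376*d^2 + 464*d + 4*y^3 + y^2*(44*d + 28) + y*(104*d^2 + 292*d + 32) - 64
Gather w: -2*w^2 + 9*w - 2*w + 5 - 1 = -2*w^2 + 7*w + 4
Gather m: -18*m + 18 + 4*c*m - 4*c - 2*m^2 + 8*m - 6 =-4*c - 2*m^2 + m*(4*c - 10) + 12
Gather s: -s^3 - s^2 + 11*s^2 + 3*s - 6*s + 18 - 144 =-s^3 + 10*s^2 - 3*s - 126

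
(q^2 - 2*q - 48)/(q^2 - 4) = (q^2 - 2*q - 48)/(q^2 - 4)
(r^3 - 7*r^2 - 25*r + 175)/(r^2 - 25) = r - 7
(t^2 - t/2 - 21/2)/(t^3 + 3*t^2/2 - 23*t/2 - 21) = 1/(t + 2)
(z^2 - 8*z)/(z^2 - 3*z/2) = 2*(z - 8)/(2*z - 3)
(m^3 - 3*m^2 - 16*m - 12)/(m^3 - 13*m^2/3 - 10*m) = 3*(m^2 + 3*m + 2)/(m*(3*m + 5))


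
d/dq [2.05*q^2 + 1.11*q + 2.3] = 4.1*q + 1.11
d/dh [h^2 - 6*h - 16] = 2*h - 6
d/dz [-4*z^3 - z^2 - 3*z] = -12*z^2 - 2*z - 3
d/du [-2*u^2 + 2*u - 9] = 2 - 4*u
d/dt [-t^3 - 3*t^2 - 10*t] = -3*t^2 - 6*t - 10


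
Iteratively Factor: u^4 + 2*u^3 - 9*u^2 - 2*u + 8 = (u - 2)*(u^3 + 4*u^2 - u - 4) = (u - 2)*(u + 4)*(u^2 - 1) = (u - 2)*(u + 1)*(u + 4)*(u - 1)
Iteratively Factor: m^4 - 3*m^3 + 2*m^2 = (m - 1)*(m^3 - 2*m^2) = (m - 2)*(m - 1)*(m^2) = m*(m - 2)*(m - 1)*(m)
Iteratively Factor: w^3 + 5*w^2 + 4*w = (w)*(w^2 + 5*w + 4) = w*(w + 4)*(w + 1)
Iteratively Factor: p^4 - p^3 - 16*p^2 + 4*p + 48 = (p - 4)*(p^3 + 3*p^2 - 4*p - 12) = (p - 4)*(p + 3)*(p^2 - 4) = (p - 4)*(p - 2)*(p + 3)*(p + 2)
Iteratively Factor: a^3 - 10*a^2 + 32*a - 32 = (a - 2)*(a^2 - 8*a + 16) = (a - 4)*(a - 2)*(a - 4)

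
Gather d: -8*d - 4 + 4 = -8*d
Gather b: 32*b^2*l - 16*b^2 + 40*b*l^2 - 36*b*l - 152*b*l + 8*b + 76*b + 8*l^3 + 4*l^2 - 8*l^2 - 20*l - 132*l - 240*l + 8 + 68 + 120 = b^2*(32*l - 16) + b*(40*l^2 - 188*l + 84) + 8*l^3 - 4*l^2 - 392*l + 196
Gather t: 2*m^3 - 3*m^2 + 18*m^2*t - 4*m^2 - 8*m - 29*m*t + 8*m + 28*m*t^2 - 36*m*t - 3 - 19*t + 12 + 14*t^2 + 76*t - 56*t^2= 2*m^3 - 7*m^2 + t^2*(28*m - 42) + t*(18*m^2 - 65*m + 57) + 9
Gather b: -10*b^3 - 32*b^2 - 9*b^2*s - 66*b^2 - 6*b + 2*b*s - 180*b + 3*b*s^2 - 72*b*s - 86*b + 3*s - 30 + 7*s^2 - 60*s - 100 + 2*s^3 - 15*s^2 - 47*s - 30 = -10*b^3 + b^2*(-9*s - 98) + b*(3*s^2 - 70*s - 272) + 2*s^3 - 8*s^2 - 104*s - 160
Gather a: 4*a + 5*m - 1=4*a + 5*m - 1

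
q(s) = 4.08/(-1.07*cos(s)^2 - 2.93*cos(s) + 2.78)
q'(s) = 4.08*(-2.14*sin(s)*cos(s) - 2.93*sin(s))/(-1.07*cos(s)^2 - 2.93*cos(s) + 2.78)^2 = -(8.7312*cos(s) + 11.9544)*sin(s)/(1.07*cos(s)^2 + 2.93*cos(s) - 2.78)^2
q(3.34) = 0.88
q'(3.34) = 0.03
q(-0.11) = -3.43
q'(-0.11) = 1.60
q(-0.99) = 4.80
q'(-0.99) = 19.37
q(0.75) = 64.45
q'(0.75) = -3119.73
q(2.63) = 0.90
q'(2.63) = -0.10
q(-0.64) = -15.78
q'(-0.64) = 169.38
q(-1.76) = 1.24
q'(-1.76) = 0.93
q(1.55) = 1.50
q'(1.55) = -1.64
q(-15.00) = 0.93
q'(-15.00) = 0.18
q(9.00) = 0.89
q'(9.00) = -0.08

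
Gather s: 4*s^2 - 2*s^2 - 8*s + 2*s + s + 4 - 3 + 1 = 2*s^2 - 5*s + 2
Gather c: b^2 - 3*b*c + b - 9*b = b^2 - 3*b*c - 8*b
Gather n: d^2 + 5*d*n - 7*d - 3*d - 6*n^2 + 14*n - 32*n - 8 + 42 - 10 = d^2 - 10*d - 6*n^2 + n*(5*d - 18) + 24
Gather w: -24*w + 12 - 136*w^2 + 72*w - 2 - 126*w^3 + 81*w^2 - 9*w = -126*w^3 - 55*w^2 + 39*w + 10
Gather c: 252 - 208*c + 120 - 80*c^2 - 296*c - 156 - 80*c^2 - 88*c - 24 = -160*c^2 - 592*c + 192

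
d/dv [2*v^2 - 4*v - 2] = 4*v - 4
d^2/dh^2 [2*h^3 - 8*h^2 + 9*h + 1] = 12*h - 16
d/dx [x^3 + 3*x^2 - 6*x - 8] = 3*x^2 + 6*x - 6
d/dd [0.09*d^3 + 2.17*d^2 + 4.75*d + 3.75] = 0.27*d^2 + 4.34*d + 4.75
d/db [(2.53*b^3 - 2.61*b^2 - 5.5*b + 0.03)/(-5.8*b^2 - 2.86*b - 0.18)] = (-14.674*b^4 - 14.4716*b^3 - 25.8016*b^2 + 1.2876*b + 1.0758)/(33.64*b^4 + 33.176*b^3 + 10.2676*b^2 + 1.0296*b + 0.0324)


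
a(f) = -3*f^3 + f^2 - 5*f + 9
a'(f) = -9*f^2 + 2*f - 5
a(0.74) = 4.63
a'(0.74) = -8.45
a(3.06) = -82.89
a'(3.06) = -83.15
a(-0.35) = 11.00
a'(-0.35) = -6.80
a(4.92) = -348.68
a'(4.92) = -213.02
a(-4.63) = 351.35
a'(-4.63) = -207.19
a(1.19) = -0.59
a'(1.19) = -15.36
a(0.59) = 5.78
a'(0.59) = -6.95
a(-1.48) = 28.32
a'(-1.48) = -27.67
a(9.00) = -2142.00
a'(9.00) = -716.00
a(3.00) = -78.00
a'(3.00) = -80.00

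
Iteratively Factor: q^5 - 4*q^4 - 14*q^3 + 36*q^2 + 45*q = (q)*(q^4 - 4*q^3 - 14*q^2 + 36*q + 45) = q*(q + 1)*(q^3 - 5*q^2 - 9*q + 45) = q*(q + 1)*(q + 3)*(q^2 - 8*q + 15) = q*(q - 3)*(q + 1)*(q + 3)*(q - 5)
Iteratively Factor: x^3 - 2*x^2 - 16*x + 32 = (x - 4)*(x^2 + 2*x - 8) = (x - 4)*(x - 2)*(x + 4)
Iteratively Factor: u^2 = (u)*(u)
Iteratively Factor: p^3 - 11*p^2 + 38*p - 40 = (p - 5)*(p^2 - 6*p + 8) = (p - 5)*(p - 4)*(p - 2)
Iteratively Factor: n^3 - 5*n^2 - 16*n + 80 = (n - 4)*(n^2 - n - 20) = (n - 5)*(n - 4)*(n + 4)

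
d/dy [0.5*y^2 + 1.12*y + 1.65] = 1.0*y + 1.12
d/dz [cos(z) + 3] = -sin(z)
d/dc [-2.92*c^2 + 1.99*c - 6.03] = 1.99 - 5.84*c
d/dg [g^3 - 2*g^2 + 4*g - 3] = 3*g^2 - 4*g + 4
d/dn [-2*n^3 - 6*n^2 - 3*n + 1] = -6*n^2 - 12*n - 3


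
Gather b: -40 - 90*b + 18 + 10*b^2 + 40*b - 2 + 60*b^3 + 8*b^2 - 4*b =60*b^3 + 18*b^2 - 54*b - 24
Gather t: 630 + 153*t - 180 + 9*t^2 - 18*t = 9*t^2 + 135*t + 450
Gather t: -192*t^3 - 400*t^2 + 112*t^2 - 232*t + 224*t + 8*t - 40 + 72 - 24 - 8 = -192*t^3 - 288*t^2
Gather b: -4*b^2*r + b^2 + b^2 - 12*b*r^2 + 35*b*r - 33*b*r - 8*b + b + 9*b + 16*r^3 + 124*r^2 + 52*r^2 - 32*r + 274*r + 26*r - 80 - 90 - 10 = b^2*(2 - 4*r) + b*(-12*r^2 + 2*r + 2) + 16*r^3 + 176*r^2 + 268*r - 180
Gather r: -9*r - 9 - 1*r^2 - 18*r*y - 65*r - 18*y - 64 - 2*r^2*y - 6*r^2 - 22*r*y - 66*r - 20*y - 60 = r^2*(-2*y - 7) + r*(-40*y - 140) - 38*y - 133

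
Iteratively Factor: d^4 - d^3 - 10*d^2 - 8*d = (d + 2)*(d^3 - 3*d^2 - 4*d) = (d + 1)*(d + 2)*(d^2 - 4*d) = (d - 4)*(d + 1)*(d + 2)*(d)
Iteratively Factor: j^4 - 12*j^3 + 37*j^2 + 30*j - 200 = (j + 2)*(j^3 - 14*j^2 + 65*j - 100) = (j - 4)*(j + 2)*(j^2 - 10*j + 25) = (j - 5)*(j - 4)*(j + 2)*(j - 5)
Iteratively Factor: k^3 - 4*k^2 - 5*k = (k - 5)*(k^2 + k) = k*(k - 5)*(k + 1)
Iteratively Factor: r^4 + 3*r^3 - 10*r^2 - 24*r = (r)*(r^3 + 3*r^2 - 10*r - 24) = r*(r - 3)*(r^2 + 6*r + 8) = r*(r - 3)*(r + 2)*(r + 4)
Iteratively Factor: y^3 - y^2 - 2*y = (y - 2)*(y^2 + y) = y*(y - 2)*(y + 1)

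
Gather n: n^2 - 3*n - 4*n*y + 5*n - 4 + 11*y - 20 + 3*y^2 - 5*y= n^2 + n*(2 - 4*y) + 3*y^2 + 6*y - 24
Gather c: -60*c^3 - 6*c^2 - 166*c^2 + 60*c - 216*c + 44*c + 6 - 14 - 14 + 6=-60*c^3 - 172*c^2 - 112*c - 16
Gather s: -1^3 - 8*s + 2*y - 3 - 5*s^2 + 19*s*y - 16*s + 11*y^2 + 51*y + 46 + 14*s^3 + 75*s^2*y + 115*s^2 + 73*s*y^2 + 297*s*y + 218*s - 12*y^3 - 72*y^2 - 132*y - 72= 14*s^3 + s^2*(75*y + 110) + s*(73*y^2 + 316*y + 194) - 12*y^3 - 61*y^2 - 79*y - 30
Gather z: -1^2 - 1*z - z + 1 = -2*z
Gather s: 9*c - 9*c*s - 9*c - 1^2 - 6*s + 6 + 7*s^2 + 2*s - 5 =7*s^2 + s*(-9*c - 4)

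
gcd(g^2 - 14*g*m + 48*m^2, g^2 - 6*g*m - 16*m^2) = g - 8*m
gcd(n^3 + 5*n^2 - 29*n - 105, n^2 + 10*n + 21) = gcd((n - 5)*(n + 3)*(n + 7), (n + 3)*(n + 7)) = n^2 + 10*n + 21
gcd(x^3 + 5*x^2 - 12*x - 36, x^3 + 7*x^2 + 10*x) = x + 2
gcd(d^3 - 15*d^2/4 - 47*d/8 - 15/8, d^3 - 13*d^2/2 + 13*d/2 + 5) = d^2 - 9*d/2 - 5/2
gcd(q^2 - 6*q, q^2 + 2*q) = q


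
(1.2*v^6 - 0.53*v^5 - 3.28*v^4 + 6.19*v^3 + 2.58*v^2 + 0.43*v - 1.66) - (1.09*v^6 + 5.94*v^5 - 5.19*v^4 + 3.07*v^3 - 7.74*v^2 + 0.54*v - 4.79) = 0.11*v^6 - 6.47*v^5 + 1.91*v^4 + 3.12*v^3 + 10.32*v^2 - 0.11*v + 3.13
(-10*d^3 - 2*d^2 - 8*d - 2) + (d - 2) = -10*d^3 - 2*d^2 - 7*d - 4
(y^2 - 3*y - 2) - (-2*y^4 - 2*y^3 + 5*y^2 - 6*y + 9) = 2*y^4 + 2*y^3 - 4*y^2 + 3*y - 11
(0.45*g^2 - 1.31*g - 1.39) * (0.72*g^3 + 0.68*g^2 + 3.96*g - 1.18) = 0.324*g^5 - 0.6372*g^4 - 0.1096*g^3 - 6.6638*g^2 - 3.9586*g + 1.6402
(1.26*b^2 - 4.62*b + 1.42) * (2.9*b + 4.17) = 3.654*b^3 - 8.1438*b^2 - 15.1474*b + 5.9214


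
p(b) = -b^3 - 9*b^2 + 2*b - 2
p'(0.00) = 2.00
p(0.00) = -2.00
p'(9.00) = -403.00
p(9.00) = -1442.00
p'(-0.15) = 4.63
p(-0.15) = -2.50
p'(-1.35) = 20.83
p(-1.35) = -18.64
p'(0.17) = -1.15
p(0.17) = -1.93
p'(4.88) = -157.28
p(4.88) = -322.78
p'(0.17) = -1.15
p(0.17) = -1.93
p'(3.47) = -96.58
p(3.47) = -145.21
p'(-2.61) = 28.54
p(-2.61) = -50.75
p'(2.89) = -75.08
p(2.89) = -95.53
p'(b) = -3*b^2 - 18*b + 2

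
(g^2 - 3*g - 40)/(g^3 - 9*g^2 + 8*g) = (g + 5)/(g*(g - 1))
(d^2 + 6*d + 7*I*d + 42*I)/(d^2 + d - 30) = (d + 7*I)/(d - 5)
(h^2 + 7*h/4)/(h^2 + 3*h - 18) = h*(4*h + 7)/(4*(h^2 + 3*h - 18))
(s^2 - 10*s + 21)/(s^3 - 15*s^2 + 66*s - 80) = (s^2 - 10*s + 21)/(s^3 - 15*s^2 + 66*s - 80)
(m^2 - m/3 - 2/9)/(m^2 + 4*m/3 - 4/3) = (m + 1/3)/(m + 2)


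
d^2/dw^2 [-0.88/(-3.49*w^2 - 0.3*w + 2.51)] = (-21.436976*w^2 - 1.84272*w + 0.88*(6.98*w + 0.3)*(13.96*w + 0.6) + 15.417424)/(3.49*w^2 + 0.3*w - 2.51)^3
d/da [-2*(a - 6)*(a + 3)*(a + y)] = -6*a^2 - 4*a*y + 12*a + 6*y + 36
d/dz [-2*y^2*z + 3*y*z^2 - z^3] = -2*y^2 + 6*y*z - 3*z^2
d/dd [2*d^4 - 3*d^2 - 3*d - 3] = 8*d^3 - 6*d - 3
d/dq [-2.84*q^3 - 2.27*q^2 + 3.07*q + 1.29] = -8.52*q^2 - 4.54*q + 3.07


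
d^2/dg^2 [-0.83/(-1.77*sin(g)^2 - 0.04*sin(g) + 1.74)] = (-10.401228*sin(g)^4 - 0.176292*sin(g)^3 + 5.375578*sin(g)^2 + 0.294816*sin(g) + 5.115124)/(1.77*sin(g)^2 + 0.04*sin(g) - 1.74)^3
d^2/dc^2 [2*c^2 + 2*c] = 4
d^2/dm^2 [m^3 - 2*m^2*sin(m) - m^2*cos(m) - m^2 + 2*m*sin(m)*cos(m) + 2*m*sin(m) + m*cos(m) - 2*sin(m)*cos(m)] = 2*m^2*sin(m) + m^2*cos(m) + 2*m*sin(m) - 4*m*sin(2*m) - 9*m*cos(m) + 6*m - 6*sin(m) + 4*sqrt(2)*sin(2*m + pi/4) + 2*cos(m) - 2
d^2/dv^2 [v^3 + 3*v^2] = 6*v + 6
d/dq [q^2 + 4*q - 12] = 2*q + 4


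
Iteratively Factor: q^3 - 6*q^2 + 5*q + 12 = (q - 3)*(q^2 - 3*q - 4) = (q - 4)*(q - 3)*(q + 1)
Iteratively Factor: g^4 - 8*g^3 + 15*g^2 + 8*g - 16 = (g + 1)*(g^3 - 9*g^2 + 24*g - 16) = (g - 1)*(g + 1)*(g^2 - 8*g + 16) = (g - 4)*(g - 1)*(g + 1)*(g - 4)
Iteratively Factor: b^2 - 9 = (b + 3)*(b - 3)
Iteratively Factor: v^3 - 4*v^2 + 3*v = (v)*(v^2 - 4*v + 3) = v*(v - 1)*(v - 3)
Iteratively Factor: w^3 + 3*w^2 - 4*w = (w + 4)*(w^2 - w) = (w - 1)*(w + 4)*(w)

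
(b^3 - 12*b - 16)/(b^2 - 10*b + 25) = (b^3 - 12*b - 16)/(b^2 - 10*b + 25)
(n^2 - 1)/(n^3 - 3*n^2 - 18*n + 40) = (n^2 - 1)/(n^3 - 3*n^2 - 18*n + 40)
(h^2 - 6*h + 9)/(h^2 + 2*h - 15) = (h - 3)/(h + 5)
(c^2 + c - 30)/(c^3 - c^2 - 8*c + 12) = (c^2 + c - 30)/(c^3 - c^2 - 8*c + 12)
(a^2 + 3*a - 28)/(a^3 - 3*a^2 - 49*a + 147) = (a - 4)/(a^2 - 10*a + 21)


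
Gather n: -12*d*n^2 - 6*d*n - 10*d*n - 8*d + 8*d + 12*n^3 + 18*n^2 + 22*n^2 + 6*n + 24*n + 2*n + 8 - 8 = 12*n^3 + n^2*(40 - 12*d) + n*(32 - 16*d)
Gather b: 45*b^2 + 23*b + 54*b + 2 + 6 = 45*b^2 + 77*b + 8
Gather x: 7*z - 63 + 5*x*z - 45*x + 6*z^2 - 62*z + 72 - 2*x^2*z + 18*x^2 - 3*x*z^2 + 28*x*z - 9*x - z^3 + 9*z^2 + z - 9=x^2*(18 - 2*z) + x*(-3*z^2 + 33*z - 54) - z^3 + 15*z^2 - 54*z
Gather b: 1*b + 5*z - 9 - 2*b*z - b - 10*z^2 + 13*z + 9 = -2*b*z - 10*z^2 + 18*z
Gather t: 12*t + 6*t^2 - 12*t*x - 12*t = 6*t^2 - 12*t*x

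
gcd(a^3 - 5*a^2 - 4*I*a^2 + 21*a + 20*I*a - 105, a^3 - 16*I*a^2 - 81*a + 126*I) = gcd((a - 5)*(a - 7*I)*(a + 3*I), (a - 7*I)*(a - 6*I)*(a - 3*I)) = a - 7*I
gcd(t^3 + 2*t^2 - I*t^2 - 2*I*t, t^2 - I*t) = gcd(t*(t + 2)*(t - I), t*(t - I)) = t^2 - I*t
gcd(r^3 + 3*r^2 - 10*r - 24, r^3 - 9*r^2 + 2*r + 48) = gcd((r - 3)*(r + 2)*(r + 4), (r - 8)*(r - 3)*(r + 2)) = r^2 - r - 6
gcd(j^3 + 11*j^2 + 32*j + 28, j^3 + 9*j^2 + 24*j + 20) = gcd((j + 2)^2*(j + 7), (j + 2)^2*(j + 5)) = j^2 + 4*j + 4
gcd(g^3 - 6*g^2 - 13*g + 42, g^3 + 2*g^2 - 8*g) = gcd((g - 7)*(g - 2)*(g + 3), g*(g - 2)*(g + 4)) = g - 2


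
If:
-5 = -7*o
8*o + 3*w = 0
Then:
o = 5/7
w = -40/21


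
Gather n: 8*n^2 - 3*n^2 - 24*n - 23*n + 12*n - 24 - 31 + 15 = 5*n^2 - 35*n - 40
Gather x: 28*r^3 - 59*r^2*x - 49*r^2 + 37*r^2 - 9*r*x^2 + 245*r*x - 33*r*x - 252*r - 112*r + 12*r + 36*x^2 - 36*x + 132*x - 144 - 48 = 28*r^3 - 12*r^2 - 352*r + x^2*(36 - 9*r) + x*(-59*r^2 + 212*r + 96) - 192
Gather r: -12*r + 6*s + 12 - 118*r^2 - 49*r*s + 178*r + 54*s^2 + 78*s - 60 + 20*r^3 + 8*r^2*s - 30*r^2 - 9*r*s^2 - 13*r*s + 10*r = 20*r^3 + r^2*(8*s - 148) + r*(-9*s^2 - 62*s + 176) + 54*s^2 + 84*s - 48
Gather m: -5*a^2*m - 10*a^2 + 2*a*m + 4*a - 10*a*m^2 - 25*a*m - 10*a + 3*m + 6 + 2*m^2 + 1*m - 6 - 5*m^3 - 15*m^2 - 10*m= -10*a^2 - 6*a - 5*m^3 + m^2*(-10*a - 13) + m*(-5*a^2 - 23*a - 6)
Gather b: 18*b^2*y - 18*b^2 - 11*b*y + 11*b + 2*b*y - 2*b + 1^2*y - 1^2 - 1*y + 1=b^2*(18*y - 18) + b*(9 - 9*y)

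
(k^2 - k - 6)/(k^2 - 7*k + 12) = (k + 2)/(k - 4)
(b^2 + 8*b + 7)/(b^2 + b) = (b + 7)/b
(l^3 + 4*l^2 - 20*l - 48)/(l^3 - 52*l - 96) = (l - 4)/(l - 8)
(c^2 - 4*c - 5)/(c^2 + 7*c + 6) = (c - 5)/(c + 6)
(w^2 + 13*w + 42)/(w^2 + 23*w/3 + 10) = 3*(w + 7)/(3*w + 5)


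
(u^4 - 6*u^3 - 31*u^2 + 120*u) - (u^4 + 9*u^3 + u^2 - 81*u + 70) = -15*u^3 - 32*u^2 + 201*u - 70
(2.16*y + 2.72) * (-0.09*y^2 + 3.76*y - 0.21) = -0.1944*y^3 + 7.8768*y^2 + 9.7736*y - 0.5712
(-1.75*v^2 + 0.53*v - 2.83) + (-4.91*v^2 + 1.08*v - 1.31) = -6.66*v^2 + 1.61*v - 4.14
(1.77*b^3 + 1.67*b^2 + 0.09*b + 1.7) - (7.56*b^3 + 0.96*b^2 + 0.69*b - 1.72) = -5.79*b^3 + 0.71*b^2 - 0.6*b + 3.42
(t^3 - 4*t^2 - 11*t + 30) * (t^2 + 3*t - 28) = t^5 - t^4 - 51*t^3 + 109*t^2 + 398*t - 840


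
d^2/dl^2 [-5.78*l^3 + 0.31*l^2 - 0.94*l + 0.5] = 0.62 - 34.68*l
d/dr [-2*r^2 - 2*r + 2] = -4*r - 2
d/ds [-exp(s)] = -exp(s)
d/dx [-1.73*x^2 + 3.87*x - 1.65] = 3.87 - 3.46*x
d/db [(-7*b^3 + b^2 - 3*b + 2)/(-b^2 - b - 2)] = (7*b^4 + 14*b^3 + 38*b^2 + 8)/(b^4 + 2*b^3 + 5*b^2 + 4*b + 4)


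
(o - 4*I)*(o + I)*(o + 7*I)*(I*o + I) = I*o^4 - 4*o^3 + I*o^3 - 4*o^2 + 25*I*o^2 - 28*o + 25*I*o - 28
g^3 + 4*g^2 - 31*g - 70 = (g - 5)*(g + 2)*(g + 7)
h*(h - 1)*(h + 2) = h^3 + h^2 - 2*h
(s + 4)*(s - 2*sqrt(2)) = s^2 - 2*sqrt(2)*s + 4*s - 8*sqrt(2)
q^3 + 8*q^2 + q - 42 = (q - 2)*(q + 3)*(q + 7)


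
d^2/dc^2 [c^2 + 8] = 2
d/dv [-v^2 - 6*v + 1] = -2*v - 6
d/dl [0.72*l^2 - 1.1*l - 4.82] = 1.44*l - 1.1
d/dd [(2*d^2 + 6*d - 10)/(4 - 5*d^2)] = 6*(5*d^2 - 14*d + 4)/(25*d^4 - 40*d^2 + 16)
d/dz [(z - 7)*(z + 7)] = 2*z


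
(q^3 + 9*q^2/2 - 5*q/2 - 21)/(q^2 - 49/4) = 2*(q^2 + q - 6)/(2*q - 7)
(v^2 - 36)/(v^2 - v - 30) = (v + 6)/(v + 5)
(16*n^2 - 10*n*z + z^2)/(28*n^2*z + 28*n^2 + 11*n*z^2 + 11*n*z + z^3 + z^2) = (16*n^2 - 10*n*z + z^2)/(28*n^2*z + 28*n^2 + 11*n*z^2 + 11*n*z + z^3 + z^2)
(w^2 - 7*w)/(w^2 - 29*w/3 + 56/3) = 3*w/(3*w - 8)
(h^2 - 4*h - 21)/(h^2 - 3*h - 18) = (h - 7)/(h - 6)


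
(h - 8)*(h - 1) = h^2 - 9*h + 8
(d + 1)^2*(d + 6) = d^3 + 8*d^2 + 13*d + 6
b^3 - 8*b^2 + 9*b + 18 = (b - 6)*(b - 3)*(b + 1)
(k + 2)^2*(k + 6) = k^3 + 10*k^2 + 28*k + 24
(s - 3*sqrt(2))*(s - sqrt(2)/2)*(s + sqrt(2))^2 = s^4 - 3*sqrt(2)*s^3/2 - 9*s^2 - sqrt(2)*s + 6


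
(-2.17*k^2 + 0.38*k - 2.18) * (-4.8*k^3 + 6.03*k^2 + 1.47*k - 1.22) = 10.416*k^5 - 14.9091*k^4 + 9.5655*k^3 - 9.9394*k^2 - 3.6682*k + 2.6596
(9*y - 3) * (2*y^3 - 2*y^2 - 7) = 18*y^4 - 24*y^3 + 6*y^2 - 63*y + 21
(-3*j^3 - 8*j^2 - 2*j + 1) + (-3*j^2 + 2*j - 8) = -3*j^3 - 11*j^2 - 7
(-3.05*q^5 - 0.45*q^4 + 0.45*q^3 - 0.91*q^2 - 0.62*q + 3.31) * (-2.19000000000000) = 6.6795*q^5 + 0.9855*q^4 - 0.9855*q^3 + 1.9929*q^2 + 1.3578*q - 7.2489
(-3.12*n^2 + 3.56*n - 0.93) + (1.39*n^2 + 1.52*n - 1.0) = -1.73*n^2 + 5.08*n - 1.93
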